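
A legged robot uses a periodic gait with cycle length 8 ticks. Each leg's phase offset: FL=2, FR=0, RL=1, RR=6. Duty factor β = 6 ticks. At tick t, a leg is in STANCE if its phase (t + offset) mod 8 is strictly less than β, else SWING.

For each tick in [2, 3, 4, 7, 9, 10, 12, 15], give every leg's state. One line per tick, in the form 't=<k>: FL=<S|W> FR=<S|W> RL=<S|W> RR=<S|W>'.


t=2: FL=S FR=S RL=S RR=S
t=3: FL=S FR=S RL=S RR=S
t=4: FL=W FR=S RL=S RR=S
t=7: FL=S FR=W RL=S RR=S
t=9: FL=S FR=S RL=S RR=W
t=10: FL=S FR=S RL=S RR=S
t=12: FL=W FR=S RL=S RR=S
t=15: FL=S FR=W RL=S RR=S

t=2: phase=(4,2,3,0) vs β=6 → FL=S FR=S RL=S RR=S
t=3: phase=(5,3,4,1) vs β=6 → FL=S FR=S RL=S RR=S
t=4: phase=(6,4,5,2) vs β=6 → FL=W FR=S RL=S RR=S
t=7: phase=(1,7,0,5) vs β=6 → FL=S FR=W RL=S RR=S
t=9: phase=(3,1,2,7) vs β=6 → FL=S FR=S RL=S RR=W
t=10: phase=(4,2,3,0) vs β=6 → FL=S FR=S RL=S RR=S
t=12: phase=(6,4,5,2) vs β=6 → FL=W FR=S RL=S RR=S
t=15: phase=(1,7,0,5) vs β=6 → FL=S FR=W RL=S RR=S


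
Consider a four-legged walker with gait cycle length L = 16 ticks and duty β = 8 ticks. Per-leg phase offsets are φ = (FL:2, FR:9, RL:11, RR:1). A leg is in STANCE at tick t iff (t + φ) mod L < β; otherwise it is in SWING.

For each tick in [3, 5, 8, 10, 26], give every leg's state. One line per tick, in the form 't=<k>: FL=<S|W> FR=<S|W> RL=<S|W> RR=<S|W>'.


t=3: phase=(5,12,14,4) vs β=8 → FL=S FR=W RL=W RR=S
t=5: phase=(7,14,0,6) vs β=8 → FL=S FR=W RL=S RR=S
t=8: phase=(10,1,3,9) vs β=8 → FL=W FR=S RL=S RR=W
t=10: phase=(12,3,5,11) vs β=8 → FL=W FR=S RL=S RR=W
t=26: phase=(12,3,5,11) vs β=8 → FL=W FR=S RL=S RR=W

t=3: FL=S FR=W RL=W RR=S
t=5: FL=S FR=W RL=S RR=S
t=8: FL=W FR=S RL=S RR=W
t=10: FL=W FR=S RL=S RR=W
t=26: FL=W FR=S RL=S RR=W


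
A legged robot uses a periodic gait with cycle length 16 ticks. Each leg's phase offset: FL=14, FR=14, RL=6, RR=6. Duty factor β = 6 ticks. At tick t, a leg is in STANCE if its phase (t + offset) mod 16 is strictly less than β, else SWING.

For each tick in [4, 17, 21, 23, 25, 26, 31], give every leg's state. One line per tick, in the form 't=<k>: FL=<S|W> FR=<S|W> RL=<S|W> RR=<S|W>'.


t=4: FL=S FR=S RL=W RR=W
t=17: FL=W FR=W RL=W RR=W
t=21: FL=S FR=S RL=W RR=W
t=23: FL=S FR=S RL=W RR=W
t=25: FL=W FR=W RL=W RR=W
t=26: FL=W FR=W RL=S RR=S
t=31: FL=W FR=W RL=S RR=S

t=4: phase=(2,2,10,10) vs β=6 → FL=S FR=S RL=W RR=W
t=17: phase=(15,15,7,7) vs β=6 → FL=W FR=W RL=W RR=W
t=21: phase=(3,3,11,11) vs β=6 → FL=S FR=S RL=W RR=W
t=23: phase=(5,5,13,13) vs β=6 → FL=S FR=S RL=W RR=W
t=25: phase=(7,7,15,15) vs β=6 → FL=W FR=W RL=W RR=W
t=26: phase=(8,8,0,0) vs β=6 → FL=W FR=W RL=S RR=S
t=31: phase=(13,13,5,5) vs β=6 → FL=W FR=W RL=S RR=S


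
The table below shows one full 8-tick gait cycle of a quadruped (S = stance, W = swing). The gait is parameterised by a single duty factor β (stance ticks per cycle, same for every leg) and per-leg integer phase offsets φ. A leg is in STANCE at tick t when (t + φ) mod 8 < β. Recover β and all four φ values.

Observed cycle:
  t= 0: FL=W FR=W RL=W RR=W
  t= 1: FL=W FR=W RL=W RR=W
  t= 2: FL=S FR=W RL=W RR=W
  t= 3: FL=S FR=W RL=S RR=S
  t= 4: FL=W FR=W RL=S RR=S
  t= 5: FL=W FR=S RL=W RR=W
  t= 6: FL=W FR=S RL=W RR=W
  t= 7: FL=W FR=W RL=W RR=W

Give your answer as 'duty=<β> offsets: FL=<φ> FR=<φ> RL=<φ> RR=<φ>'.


duty β = stance ticks per leg = 2
FL: stance ticks = 2; W→S at t=2 → φ=6
FR: stance ticks = 2; W→S at t=5 → φ=3
RL: stance ticks = 2; W→S at t=3 → φ=5
RR: stance ticks = 2; W→S at t=3 → φ=5

duty=2 offsets: FL=6 FR=3 RL=5 RR=5


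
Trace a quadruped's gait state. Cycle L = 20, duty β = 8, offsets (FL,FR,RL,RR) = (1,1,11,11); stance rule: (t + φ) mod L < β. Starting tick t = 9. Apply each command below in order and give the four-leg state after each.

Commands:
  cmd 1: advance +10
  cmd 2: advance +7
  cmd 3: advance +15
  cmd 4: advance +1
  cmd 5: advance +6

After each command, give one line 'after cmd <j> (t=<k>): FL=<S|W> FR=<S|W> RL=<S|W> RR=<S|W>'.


start t=9: FL=W FR=W RL=S RR=S
cmd 1: advance +10 → t=19, phase=(0,0,10,10) → FL=S FR=S RL=W RR=W
cmd 2: advance +7 → t=26, phase=(7,7,17,17) → FL=S FR=S RL=W RR=W
cmd 3: advance +15 → t=41, phase=(2,2,12,12) → FL=S FR=S RL=W RR=W
cmd 4: advance +1 → t=42, phase=(3,3,13,13) → FL=S FR=S RL=W RR=W
cmd 5: advance +6 → t=48, phase=(9,9,19,19) → FL=W FR=W RL=W RR=W

after cmd 1 (t=19): FL=S FR=S RL=W RR=W
after cmd 2 (t=26): FL=S FR=S RL=W RR=W
after cmd 3 (t=41): FL=S FR=S RL=W RR=W
after cmd 4 (t=42): FL=S FR=S RL=W RR=W
after cmd 5 (t=48): FL=W FR=W RL=W RR=W


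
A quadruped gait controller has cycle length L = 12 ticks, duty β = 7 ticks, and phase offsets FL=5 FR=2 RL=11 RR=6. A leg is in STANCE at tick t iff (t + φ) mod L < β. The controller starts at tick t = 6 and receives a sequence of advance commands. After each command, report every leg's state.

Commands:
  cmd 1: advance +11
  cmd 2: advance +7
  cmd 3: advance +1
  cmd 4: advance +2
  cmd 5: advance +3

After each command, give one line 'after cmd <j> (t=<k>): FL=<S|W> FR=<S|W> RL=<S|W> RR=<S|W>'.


start t=6: FL=W FR=W RL=S RR=S
cmd 1: advance +11 → t=17, phase=(10,7,4,11) → FL=W FR=W RL=S RR=W
cmd 2: advance +7 → t=24, phase=(5,2,11,6) → FL=S FR=S RL=W RR=S
cmd 3: advance +1 → t=25, phase=(6,3,0,7) → FL=S FR=S RL=S RR=W
cmd 4: advance +2 → t=27, phase=(8,5,2,9) → FL=W FR=S RL=S RR=W
cmd 5: advance +3 → t=30, phase=(11,8,5,0) → FL=W FR=W RL=S RR=S

after cmd 1 (t=17): FL=W FR=W RL=S RR=W
after cmd 2 (t=24): FL=S FR=S RL=W RR=S
after cmd 3 (t=25): FL=S FR=S RL=S RR=W
after cmd 4 (t=27): FL=W FR=S RL=S RR=W
after cmd 5 (t=30): FL=W FR=W RL=S RR=S


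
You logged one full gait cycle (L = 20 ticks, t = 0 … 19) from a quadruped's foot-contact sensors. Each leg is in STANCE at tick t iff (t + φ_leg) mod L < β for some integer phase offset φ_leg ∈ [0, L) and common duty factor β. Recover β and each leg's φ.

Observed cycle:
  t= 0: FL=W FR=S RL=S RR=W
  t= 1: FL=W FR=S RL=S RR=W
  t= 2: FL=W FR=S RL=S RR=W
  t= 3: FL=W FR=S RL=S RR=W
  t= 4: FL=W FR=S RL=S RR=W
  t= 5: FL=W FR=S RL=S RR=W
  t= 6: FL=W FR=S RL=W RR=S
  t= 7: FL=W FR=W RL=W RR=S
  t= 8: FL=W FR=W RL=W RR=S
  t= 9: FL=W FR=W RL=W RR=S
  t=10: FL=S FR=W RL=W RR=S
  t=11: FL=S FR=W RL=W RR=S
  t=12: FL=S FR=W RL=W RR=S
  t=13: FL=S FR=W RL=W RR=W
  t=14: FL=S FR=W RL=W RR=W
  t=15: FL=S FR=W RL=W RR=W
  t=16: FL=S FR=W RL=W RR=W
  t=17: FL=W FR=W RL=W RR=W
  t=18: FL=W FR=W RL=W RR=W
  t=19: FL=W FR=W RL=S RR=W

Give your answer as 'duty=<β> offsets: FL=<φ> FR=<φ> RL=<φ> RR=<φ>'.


duty=7 offsets: FL=10 FR=0 RL=1 RR=14

duty β = stance ticks per leg = 7
FL: stance ticks = 7; W→S at t=10 → φ=10
FR: stance ticks = 7; W→S at t=0 → φ=0
RL: stance ticks = 7; W→S at t=19 → φ=1
RR: stance ticks = 7; W→S at t=6 → φ=14


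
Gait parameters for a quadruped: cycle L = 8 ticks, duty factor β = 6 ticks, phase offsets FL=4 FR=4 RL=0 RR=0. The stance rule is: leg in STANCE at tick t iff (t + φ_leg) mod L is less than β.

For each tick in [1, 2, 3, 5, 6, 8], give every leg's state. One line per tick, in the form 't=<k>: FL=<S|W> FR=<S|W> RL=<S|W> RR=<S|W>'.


t=1: FL=S FR=S RL=S RR=S
t=2: FL=W FR=W RL=S RR=S
t=3: FL=W FR=W RL=S RR=S
t=5: FL=S FR=S RL=S RR=S
t=6: FL=S FR=S RL=W RR=W
t=8: FL=S FR=S RL=S RR=S

t=1: phase=(5,5,1,1) vs β=6 → FL=S FR=S RL=S RR=S
t=2: phase=(6,6,2,2) vs β=6 → FL=W FR=W RL=S RR=S
t=3: phase=(7,7,3,3) vs β=6 → FL=W FR=W RL=S RR=S
t=5: phase=(1,1,5,5) vs β=6 → FL=S FR=S RL=S RR=S
t=6: phase=(2,2,6,6) vs β=6 → FL=S FR=S RL=W RR=W
t=8: phase=(4,4,0,0) vs β=6 → FL=S FR=S RL=S RR=S


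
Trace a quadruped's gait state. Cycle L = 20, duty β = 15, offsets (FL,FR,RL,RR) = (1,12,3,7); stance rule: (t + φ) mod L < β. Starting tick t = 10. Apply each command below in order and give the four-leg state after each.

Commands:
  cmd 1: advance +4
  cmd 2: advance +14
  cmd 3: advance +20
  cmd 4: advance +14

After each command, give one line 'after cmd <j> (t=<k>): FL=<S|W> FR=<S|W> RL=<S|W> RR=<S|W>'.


after cmd 1 (t=14): FL=W FR=S RL=W RR=S
after cmd 2 (t=28): FL=S FR=S RL=S RR=W
after cmd 3 (t=48): FL=S FR=S RL=S RR=W
after cmd 4 (t=62): FL=S FR=S RL=S RR=S

start t=10: FL=S FR=S RL=S RR=W
cmd 1: advance +4 → t=14, phase=(15,6,17,1) → FL=W FR=S RL=W RR=S
cmd 2: advance +14 → t=28, phase=(9,0,11,15) → FL=S FR=S RL=S RR=W
cmd 3: advance +20 → t=48, phase=(9,0,11,15) → FL=S FR=S RL=S RR=W
cmd 4: advance +14 → t=62, phase=(3,14,5,9) → FL=S FR=S RL=S RR=S


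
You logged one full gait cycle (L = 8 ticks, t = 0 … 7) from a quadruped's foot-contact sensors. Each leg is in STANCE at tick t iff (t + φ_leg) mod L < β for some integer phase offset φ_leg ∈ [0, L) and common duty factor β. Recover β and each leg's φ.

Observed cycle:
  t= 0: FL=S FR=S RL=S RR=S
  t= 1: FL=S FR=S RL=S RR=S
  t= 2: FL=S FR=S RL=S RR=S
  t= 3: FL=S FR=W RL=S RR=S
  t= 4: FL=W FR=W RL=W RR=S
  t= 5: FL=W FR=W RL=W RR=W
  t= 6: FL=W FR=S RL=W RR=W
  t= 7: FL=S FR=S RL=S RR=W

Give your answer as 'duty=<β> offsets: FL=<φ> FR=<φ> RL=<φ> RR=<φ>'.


duty β = stance ticks per leg = 5
FL: stance ticks = 5; W→S at t=7 → φ=1
FR: stance ticks = 5; W→S at t=6 → φ=2
RL: stance ticks = 5; W→S at t=7 → φ=1
RR: stance ticks = 5; W→S at t=0 → φ=0

duty=5 offsets: FL=1 FR=2 RL=1 RR=0


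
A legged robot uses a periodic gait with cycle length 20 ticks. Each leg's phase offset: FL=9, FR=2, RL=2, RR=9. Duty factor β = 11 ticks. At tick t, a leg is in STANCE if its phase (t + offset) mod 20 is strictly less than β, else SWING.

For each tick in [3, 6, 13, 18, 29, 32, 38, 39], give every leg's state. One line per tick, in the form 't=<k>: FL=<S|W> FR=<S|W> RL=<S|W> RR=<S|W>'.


t=3: FL=W FR=S RL=S RR=W
t=6: FL=W FR=S RL=S RR=W
t=13: FL=S FR=W RL=W RR=S
t=18: FL=S FR=S RL=S RR=S
t=29: FL=W FR=W RL=W RR=W
t=32: FL=S FR=W RL=W RR=S
t=38: FL=S FR=S RL=S RR=S
t=39: FL=S FR=S RL=S RR=S

t=3: phase=(12,5,5,12) vs β=11 → FL=W FR=S RL=S RR=W
t=6: phase=(15,8,8,15) vs β=11 → FL=W FR=S RL=S RR=W
t=13: phase=(2,15,15,2) vs β=11 → FL=S FR=W RL=W RR=S
t=18: phase=(7,0,0,7) vs β=11 → FL=S FR=S RL=S RR=S
t=29: phase=(18,11,11,18) vs β=11 → FL=W FR=W RL=W RR=W
t=32: phase=(1,14,14,1) vs β=11 → FL=S FR=W RL=W RR=S
t=38: phase=(7,0,0,7) vs β=11 → FL=S FR=S RL=S RR=S
t=39: phase=(8,1,1,8) vs β=11 → FL=S FR=S RL=S RR=S


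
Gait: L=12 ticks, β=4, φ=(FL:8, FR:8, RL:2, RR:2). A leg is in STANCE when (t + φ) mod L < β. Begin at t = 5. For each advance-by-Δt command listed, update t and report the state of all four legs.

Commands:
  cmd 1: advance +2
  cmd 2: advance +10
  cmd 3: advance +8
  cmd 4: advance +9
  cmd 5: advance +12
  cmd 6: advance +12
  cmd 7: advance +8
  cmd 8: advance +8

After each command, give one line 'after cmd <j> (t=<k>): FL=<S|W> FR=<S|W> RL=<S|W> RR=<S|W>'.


start t=5: FL=S FR=S RL=W RR=W
cmd 1: advance +2 → t=7, phase=(3,3,9,9) → FL=S FR=S RL=W RR=W
cmd 2: advance +10 → t=17, phase=(1,1,7,7) → FL=S FR=S RL=W RR=W
cmd 3: advance +8 → t=25, phase=(9,9,3,3) → FL=W FR=W RL=S RR=S
cmd 4: advance +9 → t=34, phase=(6,6,0,0) → FL=W FR=W RL=S RR=S
cmd 5: advance +12 → t=46, phase=(6,6,0,0) → FL=W FR=W RL=S RR=S
cmd 6: advance +12 → t=58, phase=(6,6,0,0) → FL=W FR=W RL=S RR=S
cmd 7: advance +8 → t=66, phase=(2,2,8,8) → FL=S FR=S RL=W RR=W
cmd 8: advance +8 → t=74, phase=(10,10,4,4) → FL=W FR=W RL=W RR=W

after cmd 1 (t=7): FL=S FR=S RL=W RR=W
after cmd 2 (t=17): FL=S FR=S RL=W RR=W
after cmd 3 (t=25): FL=W FR=W RL=S RR=S
after cmd 4 (t=34): FL=W FR=W RL=S RR=S
after cmd 5 (t=46): FL=W FR=W RL=S RR=S
after cmd 6 (t=58): FL=W FR=W RL=S RR=S
after cmd 7 (t=66): FL=S FR=S RL=W RR=W
after cmd 8 (t=74): FL=W FR=W RL=W RR=W


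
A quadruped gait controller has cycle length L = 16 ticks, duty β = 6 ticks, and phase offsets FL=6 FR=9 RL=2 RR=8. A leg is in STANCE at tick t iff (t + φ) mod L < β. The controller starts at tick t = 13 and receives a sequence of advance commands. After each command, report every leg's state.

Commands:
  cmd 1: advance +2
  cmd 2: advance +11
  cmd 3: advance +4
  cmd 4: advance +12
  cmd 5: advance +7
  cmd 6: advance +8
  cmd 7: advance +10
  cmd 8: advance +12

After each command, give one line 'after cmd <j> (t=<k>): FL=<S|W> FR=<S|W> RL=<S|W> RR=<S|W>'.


start t=13: FL=S FR=W RL=W RR=S
cmd 1: advance +2 → t=15, phase=(5,8,1,7) → FL=S FR=W RL=S RR=W
cmd 2: advance +11 → t=26, phase=(0,3,12,2) → FL=S FR=S RL=W RR=S
cmd 3: advance +4 → t=30, phase=(4,7,0,6) → FL=S FR=W RL=S RR=W
cmd 4: advance +12 → t=42, phase=(0,3,12,2) → FL=S FR=S RL=W RR=S
cmd 5: advance +7 → t=49, phase=(7,10,3,9) → FL=W FR=W RL=S RR=W
cmd 6: advance +8 → t=57, phase=(15,2,11,1) → FL=W FR=S RL=W RR=S
cmd 7: advance +10 → t=67, phase=(9,12,5,11) → FL=W FR=W RL=S RR=W
cmd 8: advance +12 → t=79, phase=(5,8,1,7) → FL=S FR=W RL=S RR=W

after cmd 1 (t=15): FL=S FR=W RL=S RR=W
after cmd 2 (t=26): FL=S FR=S RL=W RR=S
after cmd 3 (t=30): FL=S FR=W RL=S RR=W
after cmd 4 (t=42): FL=S FR=S RL=W RR=S
after cmd 5 (t=49): FL=W FR=W RL=S RR=W
after cmd 6 (t=57): FL=W FR=S RL=W RR=S
after cmd 7 (t=67): FL=W FR=W RL=S RR=W
after cmd 8 (t=79): FL=S FR=W RL=S RR=W


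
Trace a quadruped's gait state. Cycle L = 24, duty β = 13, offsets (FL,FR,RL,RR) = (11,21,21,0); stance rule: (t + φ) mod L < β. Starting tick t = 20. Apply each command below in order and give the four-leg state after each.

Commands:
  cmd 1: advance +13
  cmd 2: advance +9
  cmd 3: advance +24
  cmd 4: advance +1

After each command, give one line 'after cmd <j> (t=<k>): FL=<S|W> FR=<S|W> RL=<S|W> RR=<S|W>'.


start t=20: FL=S FR=W RL=W RR=W
cmd 1: advance +13 → t=33, phase=(20,6,6,9) → FL=W FR=S RL=S RR=S
cmd 2: advance +9 → t=42, phase=(5,15,15,18) → FL=S FR=W RL=W RR=W
cmd 3: advance +24 → t=66, phase=(5,15,15,18) → FL=S FR=W RL=W RR=W
cmd 4: advance +1 → t=67, phase=(6,16,16,19) → FL=S FR=W RL=W RR=W

after cmd 1 (t=33): FL=W FR=S RL=S RR=S
after cmd 2 (t=42): FL=S FR=W RL=W RR=W
after cmd 3 (t=66): FL=S FR=W RL=W RR=W
after cmd 4 (t=67): FL=S FR=W RL=W RR=W


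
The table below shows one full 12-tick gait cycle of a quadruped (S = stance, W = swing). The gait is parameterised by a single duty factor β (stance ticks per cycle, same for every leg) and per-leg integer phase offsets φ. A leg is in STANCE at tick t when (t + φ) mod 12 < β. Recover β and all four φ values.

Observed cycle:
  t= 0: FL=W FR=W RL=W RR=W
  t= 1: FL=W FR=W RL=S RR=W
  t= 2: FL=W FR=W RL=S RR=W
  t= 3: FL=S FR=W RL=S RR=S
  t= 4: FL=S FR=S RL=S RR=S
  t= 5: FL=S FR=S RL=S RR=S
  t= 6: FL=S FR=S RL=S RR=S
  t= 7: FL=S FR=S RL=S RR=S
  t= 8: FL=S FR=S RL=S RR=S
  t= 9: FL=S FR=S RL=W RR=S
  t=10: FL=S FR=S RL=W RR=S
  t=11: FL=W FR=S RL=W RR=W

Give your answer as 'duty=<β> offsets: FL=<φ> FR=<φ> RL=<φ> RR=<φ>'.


duty β = stance ticks per leg = 8
FL: stance ticks = 8; W→S at t=3 → φ=9
FR: stance ticks = 8; W→S at t=4 → φ=8
RL: stance ticks = 8; W→S at t=1 → φ=11
RR: stance ticks = 8; W→S at t=3 → φ=9

duty=8 offsets: FL=9 FR=8 RL=11 RR=9


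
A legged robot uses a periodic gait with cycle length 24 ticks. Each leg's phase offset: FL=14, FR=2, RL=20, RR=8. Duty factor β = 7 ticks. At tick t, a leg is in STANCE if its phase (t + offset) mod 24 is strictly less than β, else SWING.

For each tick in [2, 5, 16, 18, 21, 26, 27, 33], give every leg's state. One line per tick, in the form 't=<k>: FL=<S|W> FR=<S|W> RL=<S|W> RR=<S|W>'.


t=2: phase=(16,4,22,10) vs β=7 → FL=W FR=S RL=W RR=W
t=5: phase=(19,7,1,13) vs β=7 → FL=W FR=W RL=S RR=W
t=16: phase=(6,18,12,0) vs β=7 → FL=S FR=W RL=W RR=S
t=18: phase=(8,20,14,2) vs β=7 → FL=W FR=W RL=W RR=S
t=21: phase=(11,23,17,5) vs β=7 → FL=W FR=W RL=W RR=S
t=26: phase=(16,4,22,10) vs β=7 → FL=W FR=S RL=W RR=W
t=27: phase=(17,5,23,11) vs β=7 → FL=W FR=S RL=W RR=W
t=33: phase=(23,11,5,17) vs β=7 → FL=W FR=W RL=S RR=W

t=2: FL=W FR=S RL=W RR=W
t=5: FL=W FR=W RL=S RR=W
t=16: FL=S FR=W RL=W RR=S
t=18: FL=W FR=W RL=W RR=S
t=21: FL=W FR=W RL=W RR=S
t=26: FL=W FR=S RL=W RR=W
t=27: FL=W FR=S RL=W RR=W
t=33: FL=W FR=W RL=S RR=W


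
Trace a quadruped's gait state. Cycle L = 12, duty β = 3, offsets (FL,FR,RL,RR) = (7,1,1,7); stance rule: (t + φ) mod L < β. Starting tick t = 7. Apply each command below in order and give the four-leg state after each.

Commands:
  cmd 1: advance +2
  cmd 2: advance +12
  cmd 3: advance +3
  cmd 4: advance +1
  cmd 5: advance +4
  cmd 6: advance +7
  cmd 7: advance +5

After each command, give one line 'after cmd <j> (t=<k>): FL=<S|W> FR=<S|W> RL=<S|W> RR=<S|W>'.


start t=7: FL=S FR=W RL=W RR=S
cmd 1: advance +2 → t=9, phase=(4,10,10,4) → FL=W FR=W RL=W RR=W
cmd 2: advance +12 → t=21, phase=(4,10,10,4) → FL=W FR=W RL=W RR=W
cmd 3: advance +3 → t=24, phase=(7,1,1,7) → FL=W FR=S RL=S RR=W
cmd 4: advance +1 → t=25, phase=(8,2,2,8) → FL=W FR=S RL=S RR=W
cmd 5: advance +4 → t=29, phase=(0,6,6,0) → FL=S FR=W RL=W RR=S
cmd 6: advance +7 → t=36, phase=(7,1,1,7) → FL=W FR=S RL=S RR=W
cmd 7: advance +5 → t=41, phase=(0,6,6,0) → FL=S FR=W RL=W RR=S

after cmd 1 (t=9): FL=W FR=W RL=W RR=W
after cmd 2 (t=21): FL=W FR=W RL=W RR=W
after cmd 3 (t=24): FL=W FR=S RL=S RR=W
after cmd 4 (t=25): FL=W FR=S RL=S RR=W
after cmd 5 (t=29): FL=S FR=W RL=W RR=S
after cmd 6 (t=36): FL=W FR=S RL=S RR=W
after cmd 7 (t=41): FL=S FR=W RL=W RR=S


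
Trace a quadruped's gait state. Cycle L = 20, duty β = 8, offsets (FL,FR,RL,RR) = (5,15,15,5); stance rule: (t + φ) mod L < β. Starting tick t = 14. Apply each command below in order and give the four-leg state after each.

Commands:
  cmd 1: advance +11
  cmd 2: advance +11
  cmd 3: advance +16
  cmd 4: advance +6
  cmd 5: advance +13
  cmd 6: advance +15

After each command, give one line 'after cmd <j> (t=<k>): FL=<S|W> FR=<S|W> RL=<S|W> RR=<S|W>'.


start t=14: FL=W FR=W RL=W RR=W
cmd 1: advance +11 → t=25, phase=(10,0,0,10) → FL=W FR=S RL=S RR=W
cmd 2: advance +11 → t=36, phase=(1,11,11,1) → FL=S FR=W RL=W RR=S
cmd 3: advance +16 → t=52, phase=(17,7,7,17) → FL=W FR=S RL=S RR=W
cmd 4: advance +6 → t=58, phase=(3,13,13,3) → FL=S FR=W RL=W RR=S
cmd 5: advance +13 → t=71, phase=(16,6,6,16) → FL=W FR=S RL=S RR=W
cmd 6: advance +15 → t=86, phase=(11,1,1,11) → FL=W FR=S RL=S RR=W

after cmd 1 (t=25): FL=W FR=S RL=S RR=W
after cmd 2 (t=36): FL=S FR=W RL=W RR=S
after cmd 3 (t=52): FL=W FR=S RL=S RR=W
after cmd 4 (t=58): FL=S FR=W RL=W RR=S
after cmd 5 (t=71): FL=W FR=S RL=S RR=W
after cmd 6 (t=86): FL=W FR=S RL=S RR=W


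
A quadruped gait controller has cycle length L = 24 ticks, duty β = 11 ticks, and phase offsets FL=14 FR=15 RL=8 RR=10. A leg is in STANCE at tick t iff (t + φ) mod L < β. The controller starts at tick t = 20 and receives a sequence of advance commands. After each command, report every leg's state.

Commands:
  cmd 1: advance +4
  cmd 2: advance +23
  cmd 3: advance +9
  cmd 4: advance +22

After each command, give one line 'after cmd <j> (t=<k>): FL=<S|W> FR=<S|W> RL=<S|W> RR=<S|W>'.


start t=20: FL=S FR=W RL=S RR=S
cmd 1: advance +4 → t=24, phase=(14,15,8,10) → FL=W FR=W RL=S RR=S
cmd 2: advance +23 → t=47, phase=(13,14,7,9) → FL=W FR=W RL=S RR=S
cmd 3: advance +9 → t=56, phase=(22,23,16,18) → FL=W FR=W RL=W RR=W
cmd 4: advance +22 → t=78, phase=(20,21,14,16) → FL=W FR=W RL=W RR=W

after cmd 1 (t=24): FL=W FR=W RL=S RR=S
after cmd 2 (t=47): FL=W FR=W RL=S RR=S
after cmd 3 (t=56): FL=W FR=W RL=W RR=W
after cmd 4 (t=78): FL=W FR=W RL=W RR=W


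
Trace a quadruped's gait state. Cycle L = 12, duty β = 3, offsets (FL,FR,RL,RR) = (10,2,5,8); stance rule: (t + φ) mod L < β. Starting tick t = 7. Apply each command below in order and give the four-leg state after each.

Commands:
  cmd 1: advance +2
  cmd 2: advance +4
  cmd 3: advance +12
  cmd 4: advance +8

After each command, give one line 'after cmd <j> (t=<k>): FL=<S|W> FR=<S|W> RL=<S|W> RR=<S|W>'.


after cmd 1 (t=9): FL=W FR=W RL=S RR=W
after cmd 2 (t=13): FL=W FR=W RL=W RR=W
after cmd 3 (t=25): FL=W FR=W RL=W RR=W
after cmd 4 (t=33): FL=W FR=W RL=S RR=W

start t=7: FL=W FR=W RL=S RR=W
cmd 1: advance +2 → t=9, phase=(7,11,2,5) → FL=W FR=W RL=S RR=W
cmd 2: advance +4 → t=13, phase=(11,3,6,9) → FL=W FR=W RL=W RR=W
cmd 3: advance +12 → t=25, phase=(11,3,6,9) → FL=W FR=W RL=W RR=W
cmd 4: advance +8 → t=33, phase=(7,11,2,5) → FL=W FR=W RL=S RR=W


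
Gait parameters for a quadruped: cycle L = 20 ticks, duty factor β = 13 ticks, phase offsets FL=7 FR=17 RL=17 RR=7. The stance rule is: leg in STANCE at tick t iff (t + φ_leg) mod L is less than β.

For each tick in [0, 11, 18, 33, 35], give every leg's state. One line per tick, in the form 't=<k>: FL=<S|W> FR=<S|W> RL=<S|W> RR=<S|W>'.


t=0: phase=(7,17,17,7) vs β=13 → FL=S FR=W RL=W RR=S
t=11: phase=(18,8,8,18) vs β=13 → FL=W FR=S RL=S RR=W
t=18: phase=(5,15,15,5) vs β=13 → FL=S FR=W RL=W RR=S
t=33: phase=(0,10,10,0) vs β=13 → FL=S FR=S RL=S RR=S
t=35: phase=(2,12,12,2) vs β=13 → FL=S FR=S RL=S RR=S

t=0: FL=S FR=W RL=W RR=S
t=11: FL=W FR=S RL=S RR=W
t=18: FL=S FR=W RL=W RR=S
t=33: FL=S FR=S RL=S RR=S
t=35: FL=S FR=S RL=S RR=S


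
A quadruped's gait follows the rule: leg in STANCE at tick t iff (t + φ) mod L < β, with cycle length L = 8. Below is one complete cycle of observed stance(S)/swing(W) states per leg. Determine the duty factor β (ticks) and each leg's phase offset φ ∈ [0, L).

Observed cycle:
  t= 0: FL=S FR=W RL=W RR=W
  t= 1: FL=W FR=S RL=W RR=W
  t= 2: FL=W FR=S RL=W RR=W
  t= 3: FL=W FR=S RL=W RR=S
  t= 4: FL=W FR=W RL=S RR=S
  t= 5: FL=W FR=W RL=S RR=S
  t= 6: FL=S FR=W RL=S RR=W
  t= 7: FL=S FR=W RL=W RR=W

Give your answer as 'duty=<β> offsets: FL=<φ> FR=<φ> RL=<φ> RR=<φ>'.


duty β = stance ticks per leg = 3
FL: stance ticks = 3; W→S at t=6 → φ=2
FR: stance ticks = 3; W→S at t=1 → φ=7
RL: stance ticks = 3; W→S at t=4 → φ=4
RR: stance ticks = 3; W→S at t=3 → φ=5

duty=3 offsets: FL=2 FR=7 RL=4 RR=5


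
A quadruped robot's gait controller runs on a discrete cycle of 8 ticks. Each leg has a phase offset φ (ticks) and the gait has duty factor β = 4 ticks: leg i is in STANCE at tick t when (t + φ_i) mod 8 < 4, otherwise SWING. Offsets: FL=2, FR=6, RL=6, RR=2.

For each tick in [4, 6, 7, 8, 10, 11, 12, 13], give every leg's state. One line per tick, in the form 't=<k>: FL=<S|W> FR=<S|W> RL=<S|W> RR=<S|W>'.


t=4: FL=W FR=S RL=S RR=W
t=6: FL=S FR=W RL=W RR=S
t=7: FL=S FR=W RL=W RR=S
t=8: FL=S FR=W RL=W RR=S
t=10: FL=W FR=S RL=S RR=W
t=11: FL=W FR=S RL=S RR=W
t=12: FL=W FR=S RL=S RR=W
t=13: FL=W FR=S RL=S RR=W

t=4: phase=(6,2,2,6) vs β=4 → FL=W FR=S RL=S RR=W
t=6: phase=(0,4,4,0) vs β=4 → FL=S FR=W RL=W RR=S
t=7: phase=(1,5,5,1) vs β=4 → FL=S FR=W RL=W RR=S
t=8: phase=(2,6,6,2) vs β=4 → FL=S FR=W RL=W RR=S
t=10: phase=(4,0,0,4) vs β=4 → FL=W FR=S RL=S RR=W
t=11: phase=(5,1,1,5) vs β=4 → FL=W FR=S RL=S RR=W
t=12: phase=(6,2,2,6) vs β=4 → FL=W FR=S RL=S RR=W
t=13: phase=(7,3,3,7) vs β=4 → FL=W FR=S RL=S RR=W


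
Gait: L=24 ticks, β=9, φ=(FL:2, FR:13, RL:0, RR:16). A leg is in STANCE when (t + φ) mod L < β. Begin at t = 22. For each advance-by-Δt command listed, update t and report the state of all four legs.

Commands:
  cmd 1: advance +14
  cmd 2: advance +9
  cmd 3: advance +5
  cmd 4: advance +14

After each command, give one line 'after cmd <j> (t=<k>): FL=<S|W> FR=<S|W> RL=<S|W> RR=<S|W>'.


after cmd 1 (t=36): FL=W FR=S RL=W RR=S
after cmd 2 (t=45): FL=W FR=W RL=W RR=W
after cmd 3 (t=50): FL=S FR=W RL=S RR=W
after cmd 4 (t=64): FL=W FR=S RL=W RR=S

start t=22: FL=S FR=W RL=W RR=W
cmd 1: advance +14 → t=36, phase=(14,1,12,4) → FL=W FR=S RL=W RR=S
cmd 2: advance +9 → t=45, phase=(23,10,21,13) → FL=W FR=W RL=W RR=W
cmd 3: advance +5 → t=50, phase=(4,15,2,18) → FL=S FR=W RL=S RR=W
cmd 4: advance +14 → t=64, phase=(18,5,16,8) → FL=W FR=S RL=W RR=S


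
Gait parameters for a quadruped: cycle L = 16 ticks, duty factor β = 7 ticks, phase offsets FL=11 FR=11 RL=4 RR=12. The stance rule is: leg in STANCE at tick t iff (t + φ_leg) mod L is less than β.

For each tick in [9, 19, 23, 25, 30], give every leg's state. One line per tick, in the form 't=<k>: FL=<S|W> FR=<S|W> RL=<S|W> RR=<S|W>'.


t=9: FL=S FR=S RL=W RR=S
t=19: FL=W FR=W RL=W RR=W
t=23: FL=S FR=S RL=W RR=S
t=25: FL=S FR=S RL=W RR=S
t=30: FL=W FR=W RL=S RR=W

t=9: phase=(4,4,13,5) vs β=7 → FL=S FR=S RL=W RR=S
t=19: phase=(14,14,7,15) vs β=7 → FL=W FR=W RL=W RR=W
t=23: phase=(2,2,11,3) vs β=7 → FL=S FR=S RL=W RR=S
t=25: phase=(4,4,13,5) vs β=7 → FL=S FR=S RL=W RR=S
t=30: phase=(9,9,2,10) vs β=7 → FL=W FR=W RL=S RR=W


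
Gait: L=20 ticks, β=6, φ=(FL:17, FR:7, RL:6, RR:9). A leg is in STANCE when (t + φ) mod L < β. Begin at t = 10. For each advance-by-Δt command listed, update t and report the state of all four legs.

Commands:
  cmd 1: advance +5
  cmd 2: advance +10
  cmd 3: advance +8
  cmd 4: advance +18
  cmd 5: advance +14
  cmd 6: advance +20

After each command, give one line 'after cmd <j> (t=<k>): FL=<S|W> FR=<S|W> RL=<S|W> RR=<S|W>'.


start t=10: FL=W FR=W RL=W RR=W
cmd 1: advance +5 → t=15, phase=(12,2,1,4) → FL=W FR=S RL=S RR=S
cmd 2: advance +10 → t=25, phase=(2,12,11,14) → FL=S FR=W RL=W RR=W
cmd 3: advance +8 → t=33, phase=(10,0,19,2) → FL=W FR=S RL=W RR=S
cmd 4: advance +18 → t=51, phase=(8,18,17,0) → FL=W FR=W RL=W RR=S
cmd 5: advance +14 → t=65, phase=(2,12,11,14) → FL=S FR=W RL=W RR=W
cmd 6: advance +20 → t=85, phase=(2,12,11,14) → FL=S FR=W RL=W RR=W

after cmd 1 (t=15): FL=W FR=S RL=S RR=S
after cmd 2 (t=25): FL=S FR=W RL=W RR=W
after cmd 3 (t=33): FL=W FR=S RL=W RR=S
after cmd 4 (t=51): FL=W FR=W RL=W RR=S
after cmd 5 (t=65): FL=S FR=W RL=W RR=W
after cmd 6 (t=85): FL=S FR=W RL=W RR=W


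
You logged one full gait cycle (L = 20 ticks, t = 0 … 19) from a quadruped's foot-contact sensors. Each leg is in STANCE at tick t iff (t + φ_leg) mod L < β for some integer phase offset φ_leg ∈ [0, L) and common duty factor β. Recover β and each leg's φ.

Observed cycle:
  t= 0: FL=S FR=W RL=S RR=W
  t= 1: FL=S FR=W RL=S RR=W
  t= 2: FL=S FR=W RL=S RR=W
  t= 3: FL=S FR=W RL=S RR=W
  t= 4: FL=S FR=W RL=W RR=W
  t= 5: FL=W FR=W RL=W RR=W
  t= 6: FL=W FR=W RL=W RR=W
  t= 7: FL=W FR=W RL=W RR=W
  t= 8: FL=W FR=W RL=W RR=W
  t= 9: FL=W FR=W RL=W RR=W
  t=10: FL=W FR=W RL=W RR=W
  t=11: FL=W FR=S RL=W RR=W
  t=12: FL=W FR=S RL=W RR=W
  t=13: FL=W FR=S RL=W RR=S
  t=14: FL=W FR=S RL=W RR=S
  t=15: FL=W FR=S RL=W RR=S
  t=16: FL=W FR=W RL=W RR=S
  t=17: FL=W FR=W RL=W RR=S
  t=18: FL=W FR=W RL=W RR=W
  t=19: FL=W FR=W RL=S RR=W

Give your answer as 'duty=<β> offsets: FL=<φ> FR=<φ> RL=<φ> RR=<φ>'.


duty β = stance ticks per leg = 5
FL: stance ticks = 5; W→S at t=0 → φ=0
FR: stance ticks = 5; W→S at t=11 → φ=9
RL: stance ticks = 5; W→S at t=19 → φ=1
RR: stance ticks = 5; W→S at t=13 → φ=7

duty=5 offsets: FL=0 FR=9 RL=1 RR=7


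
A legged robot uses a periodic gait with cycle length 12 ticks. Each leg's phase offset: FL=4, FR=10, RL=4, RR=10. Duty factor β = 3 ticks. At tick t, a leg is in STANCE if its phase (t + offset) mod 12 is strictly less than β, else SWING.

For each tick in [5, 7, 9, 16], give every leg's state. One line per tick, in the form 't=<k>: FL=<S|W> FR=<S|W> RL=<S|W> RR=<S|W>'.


t=5: FL=W FR=W RL=W RR=W
t=7: FL=W FR=W RL=W RR=W
t=9: FL=S FR=W RL=S RR=W
t=16: FL=W FR=S RL=W RR=S

t=5: phase=(9,3,9,3) vs β=3 → FL=W FR=W RL=W RR=W
t=7: phase=(11,5,11,5) vs β=3 → FL=W FR=W RL=W RR=W
t=9: phase=(1,7,1,7) vs β=3 → FL=S FR=W RL=S RR=W
t=16: phase=(8,2,8,2) vs β=3 → FL=W FR=S RL=W RR=S


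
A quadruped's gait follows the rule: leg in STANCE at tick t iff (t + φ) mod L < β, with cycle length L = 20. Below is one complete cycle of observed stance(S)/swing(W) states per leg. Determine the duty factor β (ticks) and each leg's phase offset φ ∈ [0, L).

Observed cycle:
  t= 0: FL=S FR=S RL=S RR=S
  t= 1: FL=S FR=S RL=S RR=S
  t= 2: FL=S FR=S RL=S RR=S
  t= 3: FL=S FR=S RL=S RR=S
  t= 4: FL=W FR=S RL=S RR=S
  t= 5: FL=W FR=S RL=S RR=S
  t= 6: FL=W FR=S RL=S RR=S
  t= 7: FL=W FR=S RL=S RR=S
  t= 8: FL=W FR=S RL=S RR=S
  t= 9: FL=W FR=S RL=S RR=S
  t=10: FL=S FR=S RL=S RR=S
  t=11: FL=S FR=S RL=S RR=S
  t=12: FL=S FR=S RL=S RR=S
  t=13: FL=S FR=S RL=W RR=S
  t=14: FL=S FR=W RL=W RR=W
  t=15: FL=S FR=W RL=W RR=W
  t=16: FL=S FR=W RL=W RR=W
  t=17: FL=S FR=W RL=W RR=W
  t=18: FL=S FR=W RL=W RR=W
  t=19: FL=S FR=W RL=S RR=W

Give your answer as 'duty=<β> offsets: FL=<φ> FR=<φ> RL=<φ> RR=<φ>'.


duty β = stance ticks per leg = 14
FL: stance ticks = 14; W→S at t=10 → φ=10
FR: stance ticks = 14; W→S at t=0 → φ=0
RL: stance ticks = 14; W→S at t=19 → φ=1
RR: stance ticks = 14; W→S at t=0 → φ=0

duty=14 offsets: FL=10 FR=0 RL=1 RR=0


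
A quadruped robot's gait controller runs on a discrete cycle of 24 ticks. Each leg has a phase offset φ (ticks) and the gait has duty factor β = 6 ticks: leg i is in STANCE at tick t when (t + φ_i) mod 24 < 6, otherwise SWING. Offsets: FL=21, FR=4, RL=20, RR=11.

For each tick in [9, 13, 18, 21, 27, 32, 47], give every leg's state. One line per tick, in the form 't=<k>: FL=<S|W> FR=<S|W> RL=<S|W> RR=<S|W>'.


t=9: phase=(6,13,5,20) vs β=6 → FL=W FR=W RL=S RR=W
t=13: phase=(10,17,9,0) vs β=6 → FL=W FR=W RL=W RR=S
t=18: phase=(15,22,14,5) vs β=6 → FL=W FR=W RL=W RR=S
t=21: phase=(18,1,17,8) vs β=6 → FL=W FR=S RL=W RR=W
t=27: phase=(0,7,23,14) vs β=6 → FL=S FR=W RL=W RR=W
t=32: phase=(5,12,4,19) vs β=6 → FL=S FR=W RL=S RR=W
t=47: phase=(20,3,19,10) vs β=6 → FL=W FR=S RL=W RR=W

t=9: FL=W FR=W RL=S RR=W
t=13: FL=W FR=W RL=W RR=S
t=18: FL=W FR=W RL=W RR=S
t=21: FL=W FR=S RL=W RR=W
t=27: FL=S FR=W RL=W RR=W
t=32: FL=S FR=W RL=S RR=W
t=47: FL=W FR=S RL=W RR=W


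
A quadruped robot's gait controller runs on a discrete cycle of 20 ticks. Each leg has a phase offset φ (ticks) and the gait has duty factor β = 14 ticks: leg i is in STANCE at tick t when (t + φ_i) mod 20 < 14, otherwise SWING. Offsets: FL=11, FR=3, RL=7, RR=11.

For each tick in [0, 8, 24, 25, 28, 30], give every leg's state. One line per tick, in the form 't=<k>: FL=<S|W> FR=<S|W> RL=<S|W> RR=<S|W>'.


t=0: phase=(11,3,7,11) vs β=14 → FL=S FR=S RL=S RR=S
t=8: phase=(19,11,15,19) vs β=14 → FL=W FR=S RL=W RR=W
t=24: phase=(15,7,11,15) vs β=14 → FL=W FR=S RL=S RR=W
t=25: phase=(16,8,12,16) vs β=14 → FL=W FR=S RL=S RR=W
t=28: phase=(19,11,15,19) vs β=14 → FL=W FR=S RL=W RR=W
t=30: phase=(1,13,17,1) vs β=14 → FL=S FR=S RL=W RR=S

t=0: FL=S FR=S RL=S RR=S
t=8: FL=W FR=S RL=W RR=W
t=24: FL=W FR=S RL=S RR=W
t=25: FL=W FR=S RL=S RR=W
t=28: FL=W FR=S RL=W RR=W
t=30: FL=S FR=S RL=W RR=S


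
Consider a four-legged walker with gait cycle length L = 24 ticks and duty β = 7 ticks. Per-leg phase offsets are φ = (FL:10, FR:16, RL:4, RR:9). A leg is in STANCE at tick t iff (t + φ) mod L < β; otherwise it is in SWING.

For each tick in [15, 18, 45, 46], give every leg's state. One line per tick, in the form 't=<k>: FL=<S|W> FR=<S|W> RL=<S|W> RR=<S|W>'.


t=15: FL=S FR=W RL=W RR=S
t=18: FL=S FR=W RL=W RR=S
t=45: FL=W FR=W RL=S RR=S
t=46: FL=W FR=W RL=S RR=W

t=15: phase=(1,7,19,0) vs β=7 → FL=S FR=W RL=W RR=S
t=18: phase=(4,10,22,3) vs β=7 → FL=S FR=W RL=W RR=S
t=45: phase=(7,13,1,6) vs β=7 → FL=W FR=W RL=S RR=S
t=46: phase=(8,14,2,7) vs β=7 → FL=W FR=W RL=S RR=W


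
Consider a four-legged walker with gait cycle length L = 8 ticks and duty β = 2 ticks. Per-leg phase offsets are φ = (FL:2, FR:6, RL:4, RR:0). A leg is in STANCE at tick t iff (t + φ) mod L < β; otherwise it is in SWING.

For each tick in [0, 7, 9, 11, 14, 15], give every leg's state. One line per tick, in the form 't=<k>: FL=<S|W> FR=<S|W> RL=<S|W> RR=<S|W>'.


t=0: phase=(2,6,4,0) vs β=2 → FL=W FR=W RL=W RR=S
t=7: phase=(1,5,3,7) vs β=2 → FL=S FR=W RL=W RR=W
t=9: phase=(3,7,5,1) vs β=2 → FL=W FR=W RL=W RR=S
t=11: phase=(5,1,7,3) vs β=2 → FL=W FR=S RL=W RR=W
t=14: phase=(0,4,2,6) vs β=2 → FL=S FR=W RL=W RR=W
t=15: phase=(1,5,3,7) vs β=2 → FL=S FR=W RL=W RR=W

t=0: FL=W FR=W RL=W RR=S
t=7: FL=S FR=W RL=W RR=W
t=9: FL=W FR=W RL=W RR=S
t=11: FL=W FR=S RL=W RR=W
t=14: FL=S FR=W RL=W RR=W
t=15: FL=S FR=W RL=W RR=W


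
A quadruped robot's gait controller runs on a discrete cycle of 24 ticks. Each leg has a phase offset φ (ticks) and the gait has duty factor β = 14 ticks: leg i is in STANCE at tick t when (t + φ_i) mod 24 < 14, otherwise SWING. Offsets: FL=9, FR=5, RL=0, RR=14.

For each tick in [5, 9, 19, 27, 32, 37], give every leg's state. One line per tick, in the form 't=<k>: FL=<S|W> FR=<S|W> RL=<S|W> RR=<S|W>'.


t=5: FL=W FR=S RL=S RR=W
t=9: FL=W FR=W RL=S RR=W
t=19: FL=S FR=S RL=W RR=S
t=27: FL=S FR=S RL=S RR=W
t=32: FL=W FR=S RL=S RR=W
t=37: FL=W FR=W RL=S RR=S

t=5: phase=(14,10,5,19) vs β=14 → FL=W FR=S RL=S RR=W
t=9: phase=(18,14,9,23) vs β=14 → FL=W FR=W RL=S RR=W
t=19: phase=(4,0,19,9) vs β=14 → FL=S FR=S RL=W RR=S
t=27: phase=(12,8,3,17) vs β=14 → FL=S FR=S RL=S RR=W
t=32: phase=(17,13,8,22) vs β=14 → FL=W FR=S RL=S RR=W
t=37: phase=(22,18,13,3) vs β=14 → FL=W FR=W RL=S RR=S


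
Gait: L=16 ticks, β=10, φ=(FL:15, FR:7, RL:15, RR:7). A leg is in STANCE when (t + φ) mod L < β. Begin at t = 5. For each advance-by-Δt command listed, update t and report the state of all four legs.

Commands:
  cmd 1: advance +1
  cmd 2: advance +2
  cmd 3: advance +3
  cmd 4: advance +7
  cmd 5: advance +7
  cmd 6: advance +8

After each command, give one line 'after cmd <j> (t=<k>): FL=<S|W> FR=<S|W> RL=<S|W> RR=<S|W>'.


after cmd 1 (t=6): FL=S FR=W RL=S RR=W
after cmd 2 (t=8): FL=S FR=W RL=S RR=W
after cmd 3 (t=11): FL=W FR=S RL=W RR=S
after cmd 4 (t=18): FL=S FR=S RL=S RR=S
after cmd 5 (t=25): FL=S FR=S RL=S RR=S
after cmd 6 (t=33): FL=S FR=S RL=S RR=S

start t=5: FL=S FR=W RL=S RR=W
cmd 1: advance +1 → t=6, phase=(5,13,5,13) → FL=S FR=W RL=S RR=W
cmd 2: advance +2 → t=8, phase=(7,15,7,15) → FL=S FR=W RL=S RR=W
cmd 3: advance +3 → t=11, phase=(10,2,10,2) → FL=W FR=S RL=W RR=S
cmd 4: advance +7 → t=18, phase=(1,9,1,9) → FL=S FR=S RL=S RR=S
cmd 5: advance +7 → t=25, phase=(8,0,8,0) → FL=S FR=S RL=S RR=S
cmd 6: advance +8 → t=33, phase=(0,8,0,8) → FL=S FR=S RL=S RR=S


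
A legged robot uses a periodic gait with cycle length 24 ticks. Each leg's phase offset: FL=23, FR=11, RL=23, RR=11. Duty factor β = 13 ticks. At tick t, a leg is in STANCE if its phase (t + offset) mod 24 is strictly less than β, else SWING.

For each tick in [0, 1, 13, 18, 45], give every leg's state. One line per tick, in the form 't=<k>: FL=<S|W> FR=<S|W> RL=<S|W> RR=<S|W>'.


t=0: FL=W FR=S RL=W RR=S
t=1: FL=S FR=S RL=S RR=S
t=13: FL=S FR=S RL=S RR=S
t=18: FL=W FR=S RL=W RR=S
t=45: FL=W FR=S RL=W RR=S

t=0: phase=(23,11,23,11) vs β=13 → FL=W FR=S RL=W RR=S
t=1: phase=(0,12,0,12) vs β=13 → FL=S FR=S RL=S RR=S
t=13: phase=(12,0,12,0) vs β=13 → FL=S FR=S RL=S RR=S
t=18: phase=(17,5,17,5) vs β=13 → FL=W FR=S RL=W RR=S
t=45: phase=(20,8,20,8) vs β=13 → FL=W FR=S RL=W RR=S


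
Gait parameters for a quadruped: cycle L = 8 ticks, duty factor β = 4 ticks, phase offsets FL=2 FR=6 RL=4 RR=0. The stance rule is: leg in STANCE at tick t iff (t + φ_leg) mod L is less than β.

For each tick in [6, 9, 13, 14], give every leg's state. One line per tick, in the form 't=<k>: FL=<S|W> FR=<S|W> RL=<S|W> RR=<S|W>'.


t=6: FL=S FR=W RL=S RR=W
t=9: FL=S FR=W RL=W RR=S
t=13: FL=W FR=S RL=S RR=W
t=14: FL=S FR=W RL=S RR=W

t=6: phase=(0,4,2,6) vs β=4 → FL=S FR=W RL=S RR=W
t=9: phase=(3,7,5,1) vs β=4 → FL=S FR=W RL=W RR=S
t=13: phase=(7,3,1,5) vs β=4 → FL=W FR=S RL=S RR=W
t=14: phase=(0,4,2,6) vs β=4 → FL=S FR=W RL=S RR=W


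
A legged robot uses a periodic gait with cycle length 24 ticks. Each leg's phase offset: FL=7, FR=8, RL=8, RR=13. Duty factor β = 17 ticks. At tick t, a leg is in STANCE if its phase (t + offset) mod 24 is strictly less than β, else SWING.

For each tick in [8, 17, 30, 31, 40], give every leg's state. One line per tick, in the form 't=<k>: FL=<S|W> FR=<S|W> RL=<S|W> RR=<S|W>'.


t=8: phase=(15,16,16,21) vs β=17 → FL=S FR=S RL=S RR=W
t=17: phase=(0,1,1,6) vs β=17 → FL=S FR=S RL=S RR=S
t=30: phase=(13,14,14,19) vs β=17 → FL=S FR=S RL=S RR=W
t=31: phase=(14,15,15,20) vs β=17 → FL=S FR=S RL=S RR=W
t=40: phase=(23,0,0,5) vs β=17 → FL=W FR=S RL=S RR=S

t=8: FL=S FR=S RL=S RR=W
t=17: FL=S FR=S RL=S RR=S
t=30: FL=S FR=S RL=S RR=W
t=31: FL=S FR=S RL=S RR=W
t=40: FL=W FR=S RL=S RR=S


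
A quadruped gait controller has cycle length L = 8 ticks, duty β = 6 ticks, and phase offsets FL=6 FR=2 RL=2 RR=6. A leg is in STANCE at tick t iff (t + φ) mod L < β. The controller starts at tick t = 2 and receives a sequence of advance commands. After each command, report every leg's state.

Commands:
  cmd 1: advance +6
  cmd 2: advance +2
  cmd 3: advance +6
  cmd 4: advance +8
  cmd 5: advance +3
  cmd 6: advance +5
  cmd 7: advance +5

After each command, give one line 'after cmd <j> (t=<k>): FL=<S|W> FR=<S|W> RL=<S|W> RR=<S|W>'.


start t=2: FL=S FR=S RL=S RR=S
cmd 1: advance +6 → t=8, phase=(6,2,2,6) → FL=W FR=S RL=S RR=W
cmd 2: advance +2 → t=10, phase=(0,4,4,0) → FL=S FR=S RL=S RR=S
cmd 3: advance +6 → t=16, phase=(6,2,2,6) → FL=W FR=S RL=S RR=W
cmd 4: advance +8 → t=24, phase=(6,2,2,6) → FL=W FR=S RL=S RR=W
cmd 5: advance +3 → t=27, phase=(1,5,5,1) → FL=S FR=S RL=S RR=S
cmd 6: advance +5 → t=32, phase=(6,2,2,6) → FL=W FR=S RL=S RR=W
cmd 7: advance +5 → t=37, phase=(3,7,7,3) → FL=S FR=W RL=W RR=S

after cmd 1 (t=8): FL=W FR=S RL=S RR=W
after cmd 2 (t=10): FL=S FR=S RL=S RR=S
after cmd 3 (t=16): FL=W FR=S RL=S RR=W
after cmd 4 (t=24): FL=W FR=S RL=S RR=W
after cmd 5 (t=27): FL=S FR=S RL=S RR=S
after cmd 6 (t=32): FL=W FR=S RL=S RR=W
after cmd 7 (t=37): FL=S FR=W RL=W RR=S


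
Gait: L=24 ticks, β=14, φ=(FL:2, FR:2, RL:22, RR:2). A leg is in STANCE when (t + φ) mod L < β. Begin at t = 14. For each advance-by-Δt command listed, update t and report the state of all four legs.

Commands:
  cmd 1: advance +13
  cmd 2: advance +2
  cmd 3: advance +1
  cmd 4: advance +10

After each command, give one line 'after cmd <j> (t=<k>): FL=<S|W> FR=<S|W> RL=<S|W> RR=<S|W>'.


after cmd 1 (t=27): FL=S FR=S RL=S RR=S
after cmd 2 (t=29): FL=S FR=S RL=S RR=S
after cmd 3 (t=30): FL=S FR=S RL=S RR=S
after cmd 4 (t=40): FL=W FR=W RL=W RR=W

start t=14: FL=W FR=W RL=S RR=W
cmd 1: advance +13 → t=27, phase=(5,5,1,5) → FL=S FR=S RL=S RR=S
cmd 2: advance +2 → t=29, phase=(7,7,3,7) → FL=S FR=S RL=S RR=S
cmd 3: advance +1 → t=30, phase=(8,8,4,8) → FL=S FR=S RL=S RR=S
cmd 4: advance +10 → t=40, phase=(18,18,14,18) → FL=W FR=W RL=W RR=W


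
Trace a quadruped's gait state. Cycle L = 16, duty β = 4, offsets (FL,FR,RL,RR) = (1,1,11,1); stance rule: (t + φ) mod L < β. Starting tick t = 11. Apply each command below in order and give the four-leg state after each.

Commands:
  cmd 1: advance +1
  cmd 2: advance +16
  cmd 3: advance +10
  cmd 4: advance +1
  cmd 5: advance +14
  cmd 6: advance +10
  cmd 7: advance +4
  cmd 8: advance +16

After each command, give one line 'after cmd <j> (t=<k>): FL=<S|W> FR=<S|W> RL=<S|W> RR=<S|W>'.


start t=11: FL=W FR=W RL=W RR=W
cmd 1: advance +1 → t=12, phase=(13,13,7,13) → FL=W FR=W RL=W RR=W
cmd 2: advance +16 → t=28, phase=(13,13,7,13) → FL=W FR=W RL=W RR=W
cmd 3: advance +10 → t=38, phase=(7,7,1,7) → FL=W FR=W RL=S RR=W
cmd 4: advance +1 → t=39, phase=(8,8,2,8) → FL=W FR=W RL=S RR=W
cmd 5: advance +14 → t=53, phase=(6,6,0,6) → FL=W FR=W RL=S RR=W
cmd 6: advance +10 → t=63, phase=(0,0,10,0) → FL=S FR=S RL=W RR=S
cmd 7: advance +4 → t=67, phase=(4,4,14,4) → FL=W FR=W RL=W RR=W
cmd 8: advance +16 → t=83, phase=(4,4,14,4) → FL=W FR=W RL=W RR=W

after cmd 1 (t=12): FL=W FR=W RL=W RR=W
after cmd 2 (t=28): FL=W FR=W RL=W RR=W
after cmd 3 (t=38): FL=W FR=W RL=S RR=W
after cmd 4 (t=39): FL=W FR=W RL=S RR=W
after cmd 5 (t=53): FL=W FR=W RL=S RR=W
after cmd 6 (t=63): FL=S FR=S RL=W RR=S
after cmd 7 (t=67): FL=W FR=W RL=W RR=W
after cmd 8 (t=83): FL=W FR=W RL=W RR=W
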